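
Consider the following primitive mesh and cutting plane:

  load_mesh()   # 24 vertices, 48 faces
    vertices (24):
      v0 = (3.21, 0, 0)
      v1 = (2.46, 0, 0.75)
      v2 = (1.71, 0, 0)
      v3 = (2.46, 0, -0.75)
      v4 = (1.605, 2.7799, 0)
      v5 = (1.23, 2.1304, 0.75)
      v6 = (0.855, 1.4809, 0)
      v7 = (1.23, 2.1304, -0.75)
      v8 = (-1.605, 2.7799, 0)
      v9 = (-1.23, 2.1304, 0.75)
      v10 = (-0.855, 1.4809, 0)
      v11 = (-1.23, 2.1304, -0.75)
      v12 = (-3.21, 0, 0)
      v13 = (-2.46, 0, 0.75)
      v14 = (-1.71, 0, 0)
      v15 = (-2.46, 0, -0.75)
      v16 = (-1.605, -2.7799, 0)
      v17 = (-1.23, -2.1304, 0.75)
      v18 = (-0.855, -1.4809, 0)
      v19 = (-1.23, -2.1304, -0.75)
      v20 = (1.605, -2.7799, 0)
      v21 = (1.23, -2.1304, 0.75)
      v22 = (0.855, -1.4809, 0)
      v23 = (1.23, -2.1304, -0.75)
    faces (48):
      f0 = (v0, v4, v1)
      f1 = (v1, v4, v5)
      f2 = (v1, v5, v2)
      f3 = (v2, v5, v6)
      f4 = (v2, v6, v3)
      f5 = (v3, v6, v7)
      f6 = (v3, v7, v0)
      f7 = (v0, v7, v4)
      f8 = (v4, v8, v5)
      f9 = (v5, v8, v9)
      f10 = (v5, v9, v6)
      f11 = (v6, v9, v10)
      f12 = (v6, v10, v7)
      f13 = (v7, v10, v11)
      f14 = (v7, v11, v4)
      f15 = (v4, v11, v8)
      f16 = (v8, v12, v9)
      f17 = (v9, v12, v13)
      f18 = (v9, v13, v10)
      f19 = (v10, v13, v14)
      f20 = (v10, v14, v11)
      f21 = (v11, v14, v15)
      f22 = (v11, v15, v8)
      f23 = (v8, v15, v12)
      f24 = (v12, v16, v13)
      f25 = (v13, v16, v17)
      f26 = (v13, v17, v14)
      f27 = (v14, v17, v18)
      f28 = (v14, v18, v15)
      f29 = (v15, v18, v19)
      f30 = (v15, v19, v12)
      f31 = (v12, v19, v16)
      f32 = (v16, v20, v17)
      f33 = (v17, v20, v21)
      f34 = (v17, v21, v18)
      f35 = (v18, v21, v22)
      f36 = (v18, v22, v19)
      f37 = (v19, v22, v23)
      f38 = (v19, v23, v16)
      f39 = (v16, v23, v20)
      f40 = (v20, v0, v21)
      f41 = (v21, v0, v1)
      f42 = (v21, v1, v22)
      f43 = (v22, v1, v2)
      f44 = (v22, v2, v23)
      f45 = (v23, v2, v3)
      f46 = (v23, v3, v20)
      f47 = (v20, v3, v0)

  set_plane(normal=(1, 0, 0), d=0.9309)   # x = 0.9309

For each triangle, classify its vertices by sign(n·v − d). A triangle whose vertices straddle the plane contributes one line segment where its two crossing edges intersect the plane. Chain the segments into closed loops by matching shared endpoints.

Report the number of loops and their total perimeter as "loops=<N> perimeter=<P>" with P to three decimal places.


Straddling triangles (20 of 48):
  (v2,v5,v6) [++-] → (0.9309, 1.61236, 0.1518)–(0.9309, 1.34944, 0)  len=0.3036
  (v2,v6,v3) [+-+] → (0.9309, 1.34944, 0)–(0.9309, 1.41087, -0.0354673)  len=0.0709
  (v3,v6,v7) [+-+] → (0.9309, 1.41087, -0.0354673)–(0.9309, 1.61236, -0.1518)  len=0.2327
  (v4,v8,v5) [+-+] → (0.9309, 2.7799, 0)–(0.9309, 2.19892, 0.670873)  len=0.8875
  (v5,v8,v9) [+--] → (0.9309, 2.19892, 0.670873)–(0.9309, 2.1304, 0.75)  len=0.1047
  (v5,v9,v6) [+--] → (0.9309, 2.1304, 0.75)–(0.9309, 1.61236, 0.1518)  len=0.7913
  (v6,v10,v7) [--+] → (0.9309, 2.03723, -0.64241)–(0.9309, 1.61236, -0.1518)  len=0.6490
  (v7,v10,v11) [+--] → (0.9309, 2.03723, -0.64241)–(0.9309, 2.1304, -0.75)  len=0.1423
  (v7,v11,v4) [+-+] → (0.9309, 2.1304, -0.75)–(0.9309, 2.62546, -0.178333)  len=0.7562
  (v4,v11,v8) [+--] → (0.9309, 2.62546, -0.178333)–(0.9309, 2.7799, 0)  len=0.2359
  (v16,v20,v17) [-+-] → (0.9309, -2.7799, 0)–(0.9309, -2.62546, 0.178333)  len=0.2359
  (v17,v20,v21) [-++] → (0.9309, -2.62546, 0.178333)–(0.9309, -2.1304, 0.75)  len=0.7562
  (v17,v21,v18) [-+-] → (0.9309, -2.1304, 0.75)–(0.9309, -2.03723, 0.64241)  len=0.1423
  (v18,v21,v22) [-+-] → (0.9309, -2.03723, 0.64241)–(0.9309, -1.61236, 0.1518)  len=0.6490
  (v19,v22,v23) [--+] → (0.9309, -1.61236, -0.1518)–(0.9309, -2.1304, -0.75)  len=0.7913
  (v19,v23,v16) [-+-] → (0.9309, -2.1304, -0.75)–(0.9309, -2.19892, -0.670873)  len=0.1047
  (v16,v23,v20) [-++] → (0.9309, -2.19892, -0.670873)–(0.9309, -2.7799, 0)  len=0.8875
  (v21,v1,v22) [++-] → (0.9309, -1.41087, 0.0354673)–(0.9309, -1.61236, 0.1518)  len=0.2327
  (v22,v1,v2) [-++] → (0.9309, -1.41087, 0.0354673)–(0.9309, -1.34944, 0)  len=0.0709
  (v22,v2,v23) [-++] → (0.9309, -1.34944, 0)–(0.9309, -1.61236, -0.1518)  len=0.3036

Chained into 2 loop(s):
  loop 1: 10 segments, perimeter = 4.1741
  loop 2: 10 segments, perimeter = 4.1741
Total perimeter = 8.348

loops=2 perimeter=8.348


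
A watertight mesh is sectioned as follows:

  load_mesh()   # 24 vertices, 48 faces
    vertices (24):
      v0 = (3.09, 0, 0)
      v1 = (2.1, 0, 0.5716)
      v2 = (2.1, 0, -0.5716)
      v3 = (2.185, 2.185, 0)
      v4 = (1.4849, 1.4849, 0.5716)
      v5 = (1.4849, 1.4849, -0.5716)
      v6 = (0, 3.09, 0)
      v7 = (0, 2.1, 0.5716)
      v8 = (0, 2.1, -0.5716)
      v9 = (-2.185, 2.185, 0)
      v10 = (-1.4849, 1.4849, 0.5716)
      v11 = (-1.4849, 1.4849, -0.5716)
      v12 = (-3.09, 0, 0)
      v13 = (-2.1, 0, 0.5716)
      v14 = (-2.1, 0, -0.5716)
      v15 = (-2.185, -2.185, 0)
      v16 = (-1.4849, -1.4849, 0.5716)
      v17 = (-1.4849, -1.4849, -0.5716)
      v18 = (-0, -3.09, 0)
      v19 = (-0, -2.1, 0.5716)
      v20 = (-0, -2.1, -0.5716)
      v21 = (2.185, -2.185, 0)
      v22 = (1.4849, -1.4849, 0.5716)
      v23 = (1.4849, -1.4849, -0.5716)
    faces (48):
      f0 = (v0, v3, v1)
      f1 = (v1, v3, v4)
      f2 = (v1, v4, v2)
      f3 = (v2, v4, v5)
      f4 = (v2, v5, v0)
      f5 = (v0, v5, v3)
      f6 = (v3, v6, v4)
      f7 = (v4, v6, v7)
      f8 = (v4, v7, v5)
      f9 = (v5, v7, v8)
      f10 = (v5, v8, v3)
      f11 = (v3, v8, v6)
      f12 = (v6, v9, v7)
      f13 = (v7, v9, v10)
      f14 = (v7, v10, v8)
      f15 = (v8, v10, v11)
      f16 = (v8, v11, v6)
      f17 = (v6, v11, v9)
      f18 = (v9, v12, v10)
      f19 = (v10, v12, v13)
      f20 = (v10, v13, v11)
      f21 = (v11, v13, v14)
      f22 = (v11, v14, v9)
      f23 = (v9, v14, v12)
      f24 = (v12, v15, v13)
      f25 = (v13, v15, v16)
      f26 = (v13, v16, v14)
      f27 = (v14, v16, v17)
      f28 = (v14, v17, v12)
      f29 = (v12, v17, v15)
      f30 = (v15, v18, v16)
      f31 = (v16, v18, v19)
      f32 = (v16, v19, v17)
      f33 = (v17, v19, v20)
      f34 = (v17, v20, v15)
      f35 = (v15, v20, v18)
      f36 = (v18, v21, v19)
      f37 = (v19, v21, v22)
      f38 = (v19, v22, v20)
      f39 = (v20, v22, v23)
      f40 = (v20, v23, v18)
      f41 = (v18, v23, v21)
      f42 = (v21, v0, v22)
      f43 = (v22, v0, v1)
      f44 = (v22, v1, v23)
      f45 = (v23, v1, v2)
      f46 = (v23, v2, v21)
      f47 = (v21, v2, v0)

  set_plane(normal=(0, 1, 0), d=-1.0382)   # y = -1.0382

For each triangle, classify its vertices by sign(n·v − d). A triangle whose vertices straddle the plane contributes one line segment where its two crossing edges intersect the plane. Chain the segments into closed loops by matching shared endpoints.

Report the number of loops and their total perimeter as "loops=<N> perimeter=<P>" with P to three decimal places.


loops=2 perimeter=6.859

Straddling triangles (12 of 48):
  (v12,v15,v13) [+-+] → (-2.65999, -1.0382, 0)–(-2.14039, -1.0382, 0.300005)  len=0.6000
  (v13,v15,v16) [+--] → (-2.14039, -1.0382, 0.300005)–(-1.66994, -1.0382, 0.5716)  len=0.5432
  (v13,v16,v14) [+-+] → (-1.66994, -1.0382, 0.5716)–(-1.66994, -1.0382, 0.227693)  len=0.3439
  (v14,v16,v17) [+--] → (-1.66994, -1.0382, 0.227693)–(-1.66994, -1.0382, -0.5716)  len=0.7993
  (v14,v17,v12) [+-+] → (-1.66994, -1.0382, -0.5716)–(-1.96776, -1.0382, -0.399647)  len=0.3439
  (v12,v17,v15) [+--] → (-1.96776, -1.0382, -0.399647)–(-2.65999, -1.0382, 0)  len=0.7993
  (v21,v0,v22) [-+-] → (2.65999, -1.0382, 0)–(1.96776, -1.0382, 0.399647)  len=0.7993
  (v22,v0,v1) [-++] → (1.96776, -1.0382, 0.399647)–(1.66994, -1.0382, 0.5716)  len=0.3439
  (v22,v1,v23) [-+-] → (1.66994, -1.0382, 0.5716)–(1.66994, -1.0382, -0.227693)  len=0.7993
  (v23,v1,v2) [-++] → (1.66994, -1.0382, -0.227693)–(1.66994, -1.0382, -0.5716)  len=0.3439
  (v23,v2,v21) [-+-] → (1.66994, -1.0382, -0.5716)–(2.14039, -1.0382, -0.300005)  len=0.5432
  (v21,v2,v0) [-++] → (2.14039, -1.0382, -0.300005)–(2.65999, -1.0382, 0)  len=0.6000

Chained into 2 loop(s):
  loop 1: 6 segments, perimeter = 3.4296
  loop 2: 6 segments, perimeter = 3.4296
Total perimeter = 6.859


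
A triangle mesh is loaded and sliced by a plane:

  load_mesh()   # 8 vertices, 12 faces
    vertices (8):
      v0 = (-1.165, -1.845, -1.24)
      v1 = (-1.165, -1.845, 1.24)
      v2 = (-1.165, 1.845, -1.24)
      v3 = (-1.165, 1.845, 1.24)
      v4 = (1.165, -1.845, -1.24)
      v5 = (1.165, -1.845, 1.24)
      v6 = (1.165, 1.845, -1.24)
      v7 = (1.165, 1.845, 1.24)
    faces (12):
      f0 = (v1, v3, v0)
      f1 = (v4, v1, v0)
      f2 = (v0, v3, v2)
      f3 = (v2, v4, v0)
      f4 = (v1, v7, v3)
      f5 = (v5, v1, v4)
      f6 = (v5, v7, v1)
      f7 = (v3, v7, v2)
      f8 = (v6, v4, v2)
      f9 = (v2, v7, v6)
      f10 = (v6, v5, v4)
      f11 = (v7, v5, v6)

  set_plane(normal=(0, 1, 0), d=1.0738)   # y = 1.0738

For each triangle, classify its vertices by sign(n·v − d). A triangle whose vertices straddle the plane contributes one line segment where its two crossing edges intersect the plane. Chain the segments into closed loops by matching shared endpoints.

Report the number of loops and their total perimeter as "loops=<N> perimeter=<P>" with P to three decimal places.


loops=1 perimeter=9.620

Straddling triangles (8 of 12):
  (v1,v3,v0) [-+-] → (-1.165, 1.0738, 1.24)–(-1.165, 1.0738, 0.721687)  len=0.5183
  (v0,v3,v2) [-++] → (-1.165, 1.0738, 0.721687)–(-1.165, 1.0738, -1.24)  len=1.9617
  (v2,v4,v0) [+--] → (-0.678036, 1.0738, -1.24)–(-1.165, 1.0738, -1.24)  len=0.4870
  (v1,v7,v3) [-++] → (0.678036, 1.0738, 1.24)–(-1.165, 1.0738, 1.24)  len=1.8430
  (v5,v7,v1) [-+-] → (1.165, 1.0738, 1.24)–(0.678036, 1.0738, 1.24)  len=0.4870
  (v6,v4,v2) [+-+] → (1.165, 1.0738, -1.24)–(-0.678036, 1.0738, -1.24)  len=1.8430
  (v6,v5,v4) [+--] → (1.165, 1.0738, -0.721687)–(1.165, 1.0738, -1.24)  len=0.5183
  (v7,v5,v6) [+-+] → (1.165, 1.0738, 1.24)–(1.165, 1.0738, -0.721687)  len=1.9617

Chained into 1 loop(s):
  loop 1: 8 segments, perimeter = 9.6200
Total perimeter = 9.620


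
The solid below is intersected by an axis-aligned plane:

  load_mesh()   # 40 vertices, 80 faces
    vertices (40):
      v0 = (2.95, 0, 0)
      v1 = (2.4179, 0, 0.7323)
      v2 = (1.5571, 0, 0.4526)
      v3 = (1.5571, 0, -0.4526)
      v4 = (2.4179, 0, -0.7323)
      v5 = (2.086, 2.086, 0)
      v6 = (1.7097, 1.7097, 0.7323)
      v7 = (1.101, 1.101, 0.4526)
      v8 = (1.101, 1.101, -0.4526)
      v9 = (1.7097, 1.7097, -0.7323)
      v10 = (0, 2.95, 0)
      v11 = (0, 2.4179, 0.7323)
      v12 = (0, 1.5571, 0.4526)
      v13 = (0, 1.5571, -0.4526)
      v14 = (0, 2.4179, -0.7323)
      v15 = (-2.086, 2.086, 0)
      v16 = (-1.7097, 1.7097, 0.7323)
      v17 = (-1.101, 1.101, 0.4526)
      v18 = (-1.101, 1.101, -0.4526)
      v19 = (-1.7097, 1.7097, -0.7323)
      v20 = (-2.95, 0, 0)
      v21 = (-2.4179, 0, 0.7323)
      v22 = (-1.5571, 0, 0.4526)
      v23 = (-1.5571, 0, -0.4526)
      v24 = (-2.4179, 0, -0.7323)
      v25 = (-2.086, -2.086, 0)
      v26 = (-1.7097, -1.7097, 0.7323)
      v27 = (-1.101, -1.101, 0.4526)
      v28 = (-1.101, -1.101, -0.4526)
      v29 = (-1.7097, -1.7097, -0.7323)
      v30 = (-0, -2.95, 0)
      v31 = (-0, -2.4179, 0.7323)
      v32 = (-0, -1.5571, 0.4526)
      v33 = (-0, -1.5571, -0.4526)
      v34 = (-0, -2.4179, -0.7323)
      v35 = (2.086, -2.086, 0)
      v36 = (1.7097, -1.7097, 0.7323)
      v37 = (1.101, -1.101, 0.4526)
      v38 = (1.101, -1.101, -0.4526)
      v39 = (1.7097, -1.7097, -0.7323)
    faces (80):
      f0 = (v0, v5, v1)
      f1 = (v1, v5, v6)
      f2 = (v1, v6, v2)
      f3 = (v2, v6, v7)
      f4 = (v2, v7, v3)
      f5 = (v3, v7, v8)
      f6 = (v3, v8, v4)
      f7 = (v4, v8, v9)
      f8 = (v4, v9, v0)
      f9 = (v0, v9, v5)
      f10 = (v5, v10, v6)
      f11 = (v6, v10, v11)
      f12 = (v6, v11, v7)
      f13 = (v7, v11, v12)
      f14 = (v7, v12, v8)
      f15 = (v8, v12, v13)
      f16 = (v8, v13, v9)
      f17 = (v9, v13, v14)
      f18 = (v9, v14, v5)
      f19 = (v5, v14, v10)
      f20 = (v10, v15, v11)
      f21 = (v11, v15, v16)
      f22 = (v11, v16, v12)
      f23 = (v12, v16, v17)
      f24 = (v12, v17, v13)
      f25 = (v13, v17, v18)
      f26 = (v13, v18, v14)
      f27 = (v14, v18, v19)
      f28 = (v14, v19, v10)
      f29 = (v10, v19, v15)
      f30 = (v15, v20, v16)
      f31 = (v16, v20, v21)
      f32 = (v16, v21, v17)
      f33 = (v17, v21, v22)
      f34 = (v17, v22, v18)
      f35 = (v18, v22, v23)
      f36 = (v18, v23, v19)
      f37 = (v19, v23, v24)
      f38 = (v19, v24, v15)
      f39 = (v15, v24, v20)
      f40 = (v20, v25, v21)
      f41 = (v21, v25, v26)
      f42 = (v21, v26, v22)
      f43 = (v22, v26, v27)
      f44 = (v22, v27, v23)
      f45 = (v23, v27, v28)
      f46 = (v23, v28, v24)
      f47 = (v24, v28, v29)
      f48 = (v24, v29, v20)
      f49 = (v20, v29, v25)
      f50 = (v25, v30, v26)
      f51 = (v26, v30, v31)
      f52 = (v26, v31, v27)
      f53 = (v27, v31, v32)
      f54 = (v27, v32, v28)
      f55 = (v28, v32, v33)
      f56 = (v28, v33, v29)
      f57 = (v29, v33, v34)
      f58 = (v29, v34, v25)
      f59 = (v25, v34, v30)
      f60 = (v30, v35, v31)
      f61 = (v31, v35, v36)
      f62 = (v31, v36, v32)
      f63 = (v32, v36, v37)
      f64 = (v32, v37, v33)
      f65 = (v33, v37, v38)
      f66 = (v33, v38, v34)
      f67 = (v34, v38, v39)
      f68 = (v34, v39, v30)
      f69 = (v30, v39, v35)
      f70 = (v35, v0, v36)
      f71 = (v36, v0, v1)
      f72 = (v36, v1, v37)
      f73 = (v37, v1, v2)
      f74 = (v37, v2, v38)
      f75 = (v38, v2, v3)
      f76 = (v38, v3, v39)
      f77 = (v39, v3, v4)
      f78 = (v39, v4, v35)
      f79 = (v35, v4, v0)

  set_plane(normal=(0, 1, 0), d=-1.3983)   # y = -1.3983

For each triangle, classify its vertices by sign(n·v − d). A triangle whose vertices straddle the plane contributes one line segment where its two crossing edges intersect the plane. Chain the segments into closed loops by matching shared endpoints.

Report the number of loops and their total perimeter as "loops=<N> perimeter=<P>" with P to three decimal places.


Straddling triangles (24 of 80):
  (v20,v25,v21) [+-+] → (-2.37084, -1.3983, 0)–(-2.19542, -1.3983, 0.24142)  len=0.2984
  (v21,v25,v26) [+--] → (-2.19542, -1.3983, 0.24142)–(-1.83869, -1.3983, 0.7323)  len=0.6068
  (v21,v26,v22) [+-+] → (-1.83869, -1.3983, 0.7323)–(-1.68191, -1.3983, 0.681356)  len=0.1649
  (v22,v26,v27) [+-+] → (-1.68191, -1.3983, 0.681356)–(-1.3983, -1.3983, 0.58921)  len=0.2982
  (v24,v28,v29) [++-] → (-1.3983, -1.3983, -0.58921)–(-1.83869, -1.3983, -0.7323)  len=0.4631
  (v24,v29,v20) [+-+] → (-1.83869, -1.3983, -0.7323)–(-1.9356, -1.3983, -0.598921)  len=0.1649
  (v20,v29,v25) [+--] → (-1.9356, -1.3983, -0.598921)–(-2.37084, -1.3983, 0)  len=0.7404
  (v26,v31,v27) [--+] → (-0.852441, -1.3983, 0.515744)–(-1.3983, -1.3983, 0.58921)  len=0.5508
  (v27,v31,v32) [+--] → (-0.852441, -1.3983, 0.515744)–(-0.383334, -1.3983, 0.4526)  len=0.4733
  (v27,v32,v28) [+-+] → (-0.383334, -1.3983, 0.4526)–(-0.383334, -1.3983, 0.137437)  len=0.3152
  (v28,v32,v33) [+--] → (-0.383334, -1.3983, 0.137437)–(-0.383334, -1.3983, -0.4526)  len=0.5900
  (v28,v33,v29) [+--] → (-0.383334, -1.3983, -0.4526)–(-1.3983, -1.3983, -0.58921)  len=1.0241
  (v32,v36,v37) [--+] → (1.3983, -1.3983, 0.58921)–(0.383334, -1.3983, 0.4526)  len=1.0241
  (v32,v37,v33) [-+-] → (0.383334, -1.3983, 0.4526)–(0.383334, -1.3983, -0.137437)  len=0.5900
  (v33,v37,v38) [-++] → (0.383334, -1.3983, -0.137437)–(0.383334, -1.3983, -0.4526)  len=0.3152
  (v33,v38,v34) [-+-] → (0.383334, -1.3983, -0.4526)–(0.852441, -1.3983, -0.515744)  len=0.4733
  (v34,v38,v39) [-+-] → (0.852441, -1.3983, -0.515744)–(1.3983, -1.3983, -0.58921)  len=0.5508
  (v35,v0,v36) [-+-] → (2.37084, -1.3983, 0)–(1.9356, -1.3983, 0.598921)  len=0.7404
  (v36,v0,v1) [-++] → (1.9356, -1.3983, 0.598921)–(1.83869, -1.3983, 0.7323)  len=0.1649
  (v36,v1,v37) [-++] → (1.83869, -1.3983, 0.7323)–(1.3983, -1.3983, 0.58921)  len=0.4631
  (v38,v3,v39) [++-] → (1.68191, -1.3983, -0.681356)–(1.3983, -1.3983, -0.58921)  len=0.2982
  (v39,v3,v4) [-++] → (1.68191, -1.3983, -0.681356)–(1.83869, -1.3983, -0.7323)  len=0.1649
  (v39,v4,v35) [-+-] → (1.83869, -1.3983, -0.7323)–(2.19542, -1.3983, -0.24142)  len=0.6068
  (v35,v4,v0) [-++] → (2.19542, -1.3983, -0.24142)–(2.37084, -1.3983, 0)  len=0.2984

Chained into 2 loop(s):
  loop 1: 12 segments, perimeter = 5.6900
  loop 2: 12 segments, perimeter = 5.6900
Total perimeter = 11.380

loops=2 perimeter=11.380


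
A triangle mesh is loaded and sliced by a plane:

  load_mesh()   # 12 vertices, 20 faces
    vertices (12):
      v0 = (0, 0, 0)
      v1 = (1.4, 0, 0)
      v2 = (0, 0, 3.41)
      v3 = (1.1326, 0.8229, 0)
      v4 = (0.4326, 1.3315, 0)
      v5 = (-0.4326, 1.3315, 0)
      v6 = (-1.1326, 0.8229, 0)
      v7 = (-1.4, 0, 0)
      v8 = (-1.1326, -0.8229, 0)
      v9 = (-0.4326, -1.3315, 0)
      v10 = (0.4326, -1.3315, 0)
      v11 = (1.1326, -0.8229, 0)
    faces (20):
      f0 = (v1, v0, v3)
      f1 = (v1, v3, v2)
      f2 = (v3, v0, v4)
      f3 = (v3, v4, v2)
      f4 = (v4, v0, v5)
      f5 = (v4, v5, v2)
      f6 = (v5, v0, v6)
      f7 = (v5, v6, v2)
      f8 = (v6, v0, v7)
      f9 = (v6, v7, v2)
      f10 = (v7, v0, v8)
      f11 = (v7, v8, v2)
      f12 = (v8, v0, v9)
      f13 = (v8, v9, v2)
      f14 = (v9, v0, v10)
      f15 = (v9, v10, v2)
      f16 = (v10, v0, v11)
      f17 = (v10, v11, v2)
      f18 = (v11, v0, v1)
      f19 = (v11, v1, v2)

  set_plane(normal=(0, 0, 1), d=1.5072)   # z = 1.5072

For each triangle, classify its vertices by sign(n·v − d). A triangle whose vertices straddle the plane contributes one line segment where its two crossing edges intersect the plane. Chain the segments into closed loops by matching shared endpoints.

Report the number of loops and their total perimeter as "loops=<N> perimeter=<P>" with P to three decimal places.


loops=1 perimeter=4.828

Straddling triangles (10 of 20):
  (v1,v3,v2) [--+] → (0.631997, 0.459183, 1.5072)–(0.781208, 0, 1.5072)  len=0.4828
  (v3,v4,v2) [--+] → (0.241393, 0.742985, 1.5072)–(0.631997, 0.459183, 1.5072)  len=0.4828
  (v4,v5,v2) [--+] → (-0.241393, 0.742985, 1.5072)–(0.241393, 0.742985, 1.5072)  len=0.4828
  (v5,v6,v2) [--+] → (-0.631997, 0.459183, 1.5072)–(-0.241393, 0.742985, 1.5072)  len=0.4828
  (v6,v7,v2) [--+] → (-0.781208, 0, 1.5072)–(-0.631997, 0.459183, 1.5072)  len=0.4828
  (v7,v8,v2) [--+] → (-0.631997, -0.459183, 1.5072)–(-0.781208, 0, 1.5072)  len=0.4828
  (v8,v9,v2) [--+] → (-0.241393, -0.742985, 1.5072)–(-0.631997, -0.459183, 1.5072)  len=0.4828
  (v9,v10,v2) [--+] → (0.241393, -0.742985, 1.5072)–(-0.241393, -0.742985, 1.5072)  len=0.4828
  (v10,v11,v2) [--+] → (0.631997, -0.459183, 1.5072)–(0.241393, -0.742985, 1.5072)  len=0.4828
  (v11,v1,v2) [--+] → (0.781208, 0, 1.5072)–(0.631997, -0.459183, 1.5072)  len=0.4828

Chained into 1 loop(s):
  loop 1: 10 segments, perimeter = 4.8281
Total perimeter = 4.828


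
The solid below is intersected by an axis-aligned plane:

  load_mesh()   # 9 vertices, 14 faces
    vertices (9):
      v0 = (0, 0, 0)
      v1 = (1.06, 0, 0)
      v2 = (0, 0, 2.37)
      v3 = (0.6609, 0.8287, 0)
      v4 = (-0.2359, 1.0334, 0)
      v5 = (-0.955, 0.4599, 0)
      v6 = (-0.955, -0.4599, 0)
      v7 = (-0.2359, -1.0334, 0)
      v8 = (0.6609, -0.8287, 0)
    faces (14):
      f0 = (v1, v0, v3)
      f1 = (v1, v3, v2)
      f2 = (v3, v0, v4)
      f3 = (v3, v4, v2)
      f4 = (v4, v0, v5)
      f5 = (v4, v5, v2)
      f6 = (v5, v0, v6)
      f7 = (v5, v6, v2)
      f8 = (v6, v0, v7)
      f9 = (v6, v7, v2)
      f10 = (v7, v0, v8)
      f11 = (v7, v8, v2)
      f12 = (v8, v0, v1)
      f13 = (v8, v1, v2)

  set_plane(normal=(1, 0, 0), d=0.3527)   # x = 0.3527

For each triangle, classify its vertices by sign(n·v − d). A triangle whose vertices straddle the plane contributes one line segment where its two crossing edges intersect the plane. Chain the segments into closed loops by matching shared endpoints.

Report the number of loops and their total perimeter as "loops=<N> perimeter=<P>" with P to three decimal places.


loops=1 perimeter=5.490

Straddling triangles (8 of 14):
  (v1,v0,v3) [+-+] → (0.3527, 0, 0)–(0.3527, 0.442249, 0)  len=0.4422
  (v1,v3,v2) [++-] → (0.3527, 0.442249, 1.10521)–(0.3527, 0, 1.58142)  len=0.6499
  (v3,v0,v4) [+--] → (0.3527, 0.442249, 0)–(0.3527, 0.899049, 0)  len=0.4568
  (v3,v4,v2) [+--] → (0.3527, 0.899049, 0)–(0.3527, 0.442249, 1.10521)  len=1.1959
  (v7,v0,v8) [--+] → (0.3527, -0.442249, 0)–(0.3527, -0.899049, 0)  len=0.4568
  (v7,v8,v2) [-+-] → (0.3527, -0.899049, 0)–(0.3527, -0.442249, 1.10521)  len=1.1959
  (v8,v0,v1) [+-+] → (0.3527, -0.442249, 0)–(0.3527, 0, 0)  len=0.4422
  (v8,v1,v2) [++-] → (0.3527, 0, 1.58142)–(0.3527, -0.442249, 1.10521)  len=0.6499

Chained into 1 loop(s):
  loop 1: 8 segments, perimeter = 5.4897
Total perimeter = 5.490


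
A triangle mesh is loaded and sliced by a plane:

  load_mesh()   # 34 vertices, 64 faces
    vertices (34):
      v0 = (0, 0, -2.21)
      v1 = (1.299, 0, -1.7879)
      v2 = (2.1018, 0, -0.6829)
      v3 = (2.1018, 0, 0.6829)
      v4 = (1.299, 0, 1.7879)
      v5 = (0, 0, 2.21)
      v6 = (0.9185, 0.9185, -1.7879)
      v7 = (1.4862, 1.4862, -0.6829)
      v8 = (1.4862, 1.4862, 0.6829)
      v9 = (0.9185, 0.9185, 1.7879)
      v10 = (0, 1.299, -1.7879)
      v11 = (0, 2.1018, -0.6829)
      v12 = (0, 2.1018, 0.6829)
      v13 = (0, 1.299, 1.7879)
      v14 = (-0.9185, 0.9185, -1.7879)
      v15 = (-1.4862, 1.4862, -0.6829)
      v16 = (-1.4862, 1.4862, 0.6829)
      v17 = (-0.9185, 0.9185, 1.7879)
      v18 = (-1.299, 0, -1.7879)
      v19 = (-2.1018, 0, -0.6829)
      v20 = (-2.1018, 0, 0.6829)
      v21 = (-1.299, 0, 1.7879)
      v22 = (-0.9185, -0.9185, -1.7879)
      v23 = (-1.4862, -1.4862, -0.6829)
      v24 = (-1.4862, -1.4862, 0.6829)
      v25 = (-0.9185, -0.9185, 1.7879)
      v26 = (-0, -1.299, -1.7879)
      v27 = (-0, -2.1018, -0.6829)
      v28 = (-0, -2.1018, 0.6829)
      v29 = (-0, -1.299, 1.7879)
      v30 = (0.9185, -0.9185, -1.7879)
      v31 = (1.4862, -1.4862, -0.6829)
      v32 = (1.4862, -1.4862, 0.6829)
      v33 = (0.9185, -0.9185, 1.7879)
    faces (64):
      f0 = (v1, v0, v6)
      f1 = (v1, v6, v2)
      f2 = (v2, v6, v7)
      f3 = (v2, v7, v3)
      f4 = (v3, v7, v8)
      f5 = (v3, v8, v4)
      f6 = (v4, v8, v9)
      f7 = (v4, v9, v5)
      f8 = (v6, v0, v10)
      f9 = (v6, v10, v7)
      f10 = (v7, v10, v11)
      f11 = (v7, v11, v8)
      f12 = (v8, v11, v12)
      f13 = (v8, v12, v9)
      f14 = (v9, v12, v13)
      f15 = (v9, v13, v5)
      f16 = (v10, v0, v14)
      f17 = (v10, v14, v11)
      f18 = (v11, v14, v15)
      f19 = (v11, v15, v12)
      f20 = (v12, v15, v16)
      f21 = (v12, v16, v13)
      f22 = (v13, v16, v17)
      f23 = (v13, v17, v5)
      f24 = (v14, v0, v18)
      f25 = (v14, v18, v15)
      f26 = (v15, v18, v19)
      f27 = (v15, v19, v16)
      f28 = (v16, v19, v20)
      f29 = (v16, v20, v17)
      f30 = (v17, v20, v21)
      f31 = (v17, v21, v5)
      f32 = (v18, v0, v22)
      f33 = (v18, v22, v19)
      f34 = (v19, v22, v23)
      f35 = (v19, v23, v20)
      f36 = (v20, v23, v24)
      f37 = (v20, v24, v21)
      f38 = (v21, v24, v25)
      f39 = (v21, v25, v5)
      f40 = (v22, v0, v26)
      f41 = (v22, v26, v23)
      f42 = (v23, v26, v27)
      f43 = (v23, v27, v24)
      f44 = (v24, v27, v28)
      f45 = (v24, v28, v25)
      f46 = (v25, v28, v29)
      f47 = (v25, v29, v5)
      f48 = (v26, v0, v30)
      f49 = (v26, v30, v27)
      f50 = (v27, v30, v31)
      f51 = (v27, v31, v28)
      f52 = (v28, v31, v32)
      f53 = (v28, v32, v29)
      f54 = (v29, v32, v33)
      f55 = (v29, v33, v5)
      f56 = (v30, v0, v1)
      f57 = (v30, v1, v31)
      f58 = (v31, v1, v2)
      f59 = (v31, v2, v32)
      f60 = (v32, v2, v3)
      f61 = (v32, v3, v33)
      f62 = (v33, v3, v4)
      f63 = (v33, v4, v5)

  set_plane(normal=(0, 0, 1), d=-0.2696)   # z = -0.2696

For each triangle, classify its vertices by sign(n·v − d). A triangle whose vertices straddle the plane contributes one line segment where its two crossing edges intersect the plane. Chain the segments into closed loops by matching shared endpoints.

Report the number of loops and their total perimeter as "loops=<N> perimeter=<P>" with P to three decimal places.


Straddling triangles (16 of 64):
  (v2,v7,v3) [--+] → (1.67248, 1.03647, -0.2696)–(2.1018, 0, -0.2696)  len=1.1219
  (v3,v7,v8) [+-+] → (1.67248, 1.03647, -0.2696)–(1.4862, 1.4862, -0.2696)  len=0.4868
  (v7,v11,v8) [--+] → (0.449734, 1.91552, -0.2696)–(1.4862, 1.4862, -0.2696)  len=1.1219
  (v8,v11,v12) [+-+] → (0.449734, 1.91552, -0.2696)–(0, 2.1018, -0.2696)  len=0.4868
  (v11,v15,v12) [--+] → (-1.03647, 1.67248, -0.2696)–(0, 2.1018, -0.2696)  len=1.1219
  (v12,v15,v16) [+-+] → (-1.03647, 1.67248, -0.2696)–(-1.4862, 1.4862, -0.2696)  len=0.4868
  (v15,v19,v16) [--+] → (-1.91552, 0.449734, -0.2696)–(-1.4862, 1.4862, -0.2696)  len=1.1219
  (v16,v19,v20) [+-+] → (-1.91552, 0.449734, -0.2696)–(-2.1018, 0, -0.2696)  len=0.4868
  (v19,v23,v20) [--+] → (-1.67248, -1.03647, -0.2696)–(-2.1018, 0, -0.2696)  len=1.1219
  (v20,v23,v24) [+-+] → (-1.67248, -1.03647, -0.2696)–(-1.4862, -1.4862, -0.2696)  len=0.4868
  (v23,v27,v24) [--+] → (-0.449734, -1.91552, -0.2696)–(-1.4862, -1.4862, -0.2696)  len=1.1219
  (v24,v27,v28) [+-+] → (-0.449734, -1.91552, -0.2696)–(0, -2.1018, -0.2696)  len=0.4868
  (v27,v31,v28) [--+] → (1.03647, -1.67248, -0.2696)–(0, -2.1018, -0.2696)  len=1.1219
  (v28,v31,v32) [+-+] → (1.03647, -1.67248, -0.2696)–(1.4862, -1.4862, -0.2696)  len=0.4868
  (v31,v2,v32) [--+] → (1.91552, -0.449734, -0.2696)–(1.4862, -1.4862, -0.2696)  len=1.1219
  (v32,v2,v3) [+-+] → (1.91552, -0.449734, -0.2696)–(2.1018, 0, -0.2696)  len=0.4868

Chained into 1 loop(s):
  loop 1: 16 segments, perimeter = 12.8692
Total perimeter = 12.869

loops=1 perimeter=12.869


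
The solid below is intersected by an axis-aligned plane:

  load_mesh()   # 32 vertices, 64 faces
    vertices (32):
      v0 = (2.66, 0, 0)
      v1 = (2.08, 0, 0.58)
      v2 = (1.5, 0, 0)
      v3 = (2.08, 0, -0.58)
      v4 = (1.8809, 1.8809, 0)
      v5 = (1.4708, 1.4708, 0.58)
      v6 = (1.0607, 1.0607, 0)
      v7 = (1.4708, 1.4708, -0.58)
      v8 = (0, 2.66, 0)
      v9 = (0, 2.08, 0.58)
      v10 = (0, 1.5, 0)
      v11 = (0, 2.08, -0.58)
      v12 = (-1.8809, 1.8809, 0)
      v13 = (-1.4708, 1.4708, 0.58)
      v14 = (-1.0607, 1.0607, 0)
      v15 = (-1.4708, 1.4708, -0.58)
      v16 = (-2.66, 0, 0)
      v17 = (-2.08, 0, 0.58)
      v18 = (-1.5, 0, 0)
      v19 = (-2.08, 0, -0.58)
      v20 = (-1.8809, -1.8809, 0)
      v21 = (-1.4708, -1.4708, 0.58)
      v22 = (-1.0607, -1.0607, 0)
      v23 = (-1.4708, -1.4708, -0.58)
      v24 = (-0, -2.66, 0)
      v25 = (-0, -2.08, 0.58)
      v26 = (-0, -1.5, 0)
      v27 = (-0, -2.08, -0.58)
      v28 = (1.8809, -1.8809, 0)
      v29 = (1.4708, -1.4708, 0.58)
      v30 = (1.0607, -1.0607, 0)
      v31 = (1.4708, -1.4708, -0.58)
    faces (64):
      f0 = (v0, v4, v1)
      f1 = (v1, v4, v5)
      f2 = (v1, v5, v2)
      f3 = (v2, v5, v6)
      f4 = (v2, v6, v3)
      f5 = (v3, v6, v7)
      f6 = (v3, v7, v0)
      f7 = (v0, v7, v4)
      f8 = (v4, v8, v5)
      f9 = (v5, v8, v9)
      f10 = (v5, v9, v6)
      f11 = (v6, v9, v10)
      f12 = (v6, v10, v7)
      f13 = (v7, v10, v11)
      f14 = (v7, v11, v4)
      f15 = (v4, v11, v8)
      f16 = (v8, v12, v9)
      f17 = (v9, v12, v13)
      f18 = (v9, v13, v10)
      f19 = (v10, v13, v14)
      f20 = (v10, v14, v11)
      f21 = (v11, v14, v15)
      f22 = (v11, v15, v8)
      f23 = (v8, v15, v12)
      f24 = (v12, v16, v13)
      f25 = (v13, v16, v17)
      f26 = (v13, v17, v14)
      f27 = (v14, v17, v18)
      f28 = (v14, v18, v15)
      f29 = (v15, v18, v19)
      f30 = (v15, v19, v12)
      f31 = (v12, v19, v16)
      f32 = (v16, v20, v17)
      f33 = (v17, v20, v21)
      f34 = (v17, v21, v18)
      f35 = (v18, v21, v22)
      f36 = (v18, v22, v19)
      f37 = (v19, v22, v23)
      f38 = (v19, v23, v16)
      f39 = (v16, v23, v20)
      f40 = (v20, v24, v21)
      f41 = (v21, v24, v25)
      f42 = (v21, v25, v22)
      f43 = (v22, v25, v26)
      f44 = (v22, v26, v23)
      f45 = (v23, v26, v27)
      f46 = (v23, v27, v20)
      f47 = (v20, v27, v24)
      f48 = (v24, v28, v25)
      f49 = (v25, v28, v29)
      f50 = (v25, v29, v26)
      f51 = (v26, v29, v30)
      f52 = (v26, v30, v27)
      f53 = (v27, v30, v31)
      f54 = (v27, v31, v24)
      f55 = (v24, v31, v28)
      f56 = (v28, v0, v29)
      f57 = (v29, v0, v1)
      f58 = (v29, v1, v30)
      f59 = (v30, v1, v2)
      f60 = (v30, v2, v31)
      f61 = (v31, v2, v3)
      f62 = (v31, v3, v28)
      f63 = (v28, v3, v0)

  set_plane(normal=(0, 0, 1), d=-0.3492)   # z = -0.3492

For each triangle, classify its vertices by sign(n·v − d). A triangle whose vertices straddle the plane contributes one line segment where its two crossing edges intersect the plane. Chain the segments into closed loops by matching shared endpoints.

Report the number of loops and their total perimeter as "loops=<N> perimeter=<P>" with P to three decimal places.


Straddling triangles (32 of 64):
  (v2,v6,v3) [++-] → (1.67439, 0.422085, -0.3492)–(1.8492, 0, -0.3492)  len=0.4569
  (v3,v6,v7) [-+-] → (1.67439, 0.422085, -0.3492)–(1.30761, 1.30761, -0.3492)  len=0.9585
  (v3,v7,v0) [--+] → (1.94402, 0.885523, -0.3492)–(2.3108, 0, -0.3492)  len=0.9585
  (v0,v7,v4) [+-+] → (1.94402, 0.885523, -0.3492)–(1.63399, 1.63399, -0.3492)  len=0.8101
  (v6,v10,v7) [++-] → (0.885523, 1.48242, -0.3492)–(1.30761, 1.30761, -0.3492)  len=0.4569
  (v7,v10,v11) [-+-] → (0.885523, 1.48242, -0.3492)–(0, 1.8492, -0.3492)  len=0.9585
  (v7,v11,v4) [--+] → (0.748468, 2.00077, -0.3492)–(1.63399, 1.63399, -0.3492)  len=0.9585
  (v4,v11,v8) [+-+] → (0.748468, 2.00077, -0.3492)–(0, 2.3108, -0.3492)  len=0.8101
  (v10,v14,v11) [++-] → (-0.422085, 1.67439, -0.3492)–(0, 1.8492, -0.3492)  len=0.4569
  (v11,v14,v15) [-+-] → (-0.422085, 1.67439, -0.3492)–(-1.30761, 1.30761, -0.3492)  len=0.9585
  (v11,v15,v8) [--+] → (-0.885523, 1.94402, -0.3492)–(0, 2.3108, -0.3492)  len=0.9585
  (v8,v15,v12) [+-+] → (-0.885523, 1.94402, -0.3492)–(-1.63399, 1.63399, -0.3492)  len=0.8101
  (v14,v18,v15) [++-] → (-1.48242, 0.885523, -0.3492)–(-1.30761, 1.30761, -0.3492)  len=0.4569
  (v15,v18,v19) [-+-] → (-1.48242, 0.885523, -0.3492)–(-1.8492, 0, -0.3492)  len=0.9585
  (v15,v19,v12) [--+] → (-2.00077, 0.748468, -0.3492)–(-1.63399, 1.63399, -0.3492)  len=0.9585
  (v12,v19,v16) [+-+] → (-2.00077, 0.748468, -0.3492)–(-2.3108, 0, -0.3492)  len=0.8101
  (v18,v22,v19) [++-] → (-1.67439, -0.422085, -0.3492)–(-1.8492, 0, -0.3492)  len=0.4569
  (v19,v22,v23) [-+-] → (-1.67439, -0.422085, -0.3492)–(-1.30761, -1.30761, -0.3492)  len=0.9585
  (v19,v23,v16) [--+] → (-1.94402, -0.885523, -0.3492)–(-2.3108, 0, -0.3492)  len=0.9585
  (v16,v23,v20) [+-+] → (-1.94402, -0.885523, -0.3492)–(-1.63399, -1.63399, -0.3492)  len=0.8101
  (v22,v26,v23) [++-] → (-0.885523, -1.48242, -0.3492)–(-1.30761, -1.30761, -0.3492)  len=0.4569
  (v23,v26,v27) [-+-] → (-0.885523, -1.48242, -0.3492)–(0, -1.8492, -0.3492)  len=0.9585
  (v23,v27,v20) [--+] → (-0.748468, -2.00077, -0.3492)–(-1.63399, -1.63399, -0.3492)  len=0.9585
  (v20,v27,v24) [+-+] → (-0.748468, -2.00077, -0.3492)–(0, -2.3108, -0.3492)  len=0.8101
  (v26,v30,v27) [++-] → (0.422085, -1.67439, -0.3492)–(0, -1.8492, -0.3492)  len=0.4569
  (v27,v30,v31) [-+-] → (0.422085, -1.67439, -0.3492)–(1.30761, -1.30761, -0.3492)  len=0.9585
  (v27,v31,v24) [--+] → (0.885523, -1.94402, -0.3492)–(0, -2.3108, -0.3492)  len=0.9585
  (v24,v31,v28) [+-+] → (0.885523, -1.94402, -0.3492)–(1.63399, -1.63399, -0.3492)  len=0.8101
  (v30,v2,v31) [++-] → (1.48242, -0.885523, -0.3492)–(1.30761, -1.30761, -0.3492)  len=0.4569
  (v31,v2,v3) [-+-] → (1.48242, -0.885523, -0.3492)–(1.8492, 0, -0.3492)  len=0.9585
  (v31,v3,v28) [--+] → (2.00077, -0.748468, -0.3492)–(1.63399, -1.63399, -0.3492)  len=0.9585
  (v28,v3,v0) [+-+] → (2.00077, -0.748468, -0.3492)–(2.3108, 0, -0.3492)  len=0.8101

Chained into 2 loop(s):
  loop 1: 16 segments, perimeter = 11.3226
  loop 2: 16 segments, perimeter = 14.1489
Total perimeter = 25.472

loops=2 perimeter=25.472


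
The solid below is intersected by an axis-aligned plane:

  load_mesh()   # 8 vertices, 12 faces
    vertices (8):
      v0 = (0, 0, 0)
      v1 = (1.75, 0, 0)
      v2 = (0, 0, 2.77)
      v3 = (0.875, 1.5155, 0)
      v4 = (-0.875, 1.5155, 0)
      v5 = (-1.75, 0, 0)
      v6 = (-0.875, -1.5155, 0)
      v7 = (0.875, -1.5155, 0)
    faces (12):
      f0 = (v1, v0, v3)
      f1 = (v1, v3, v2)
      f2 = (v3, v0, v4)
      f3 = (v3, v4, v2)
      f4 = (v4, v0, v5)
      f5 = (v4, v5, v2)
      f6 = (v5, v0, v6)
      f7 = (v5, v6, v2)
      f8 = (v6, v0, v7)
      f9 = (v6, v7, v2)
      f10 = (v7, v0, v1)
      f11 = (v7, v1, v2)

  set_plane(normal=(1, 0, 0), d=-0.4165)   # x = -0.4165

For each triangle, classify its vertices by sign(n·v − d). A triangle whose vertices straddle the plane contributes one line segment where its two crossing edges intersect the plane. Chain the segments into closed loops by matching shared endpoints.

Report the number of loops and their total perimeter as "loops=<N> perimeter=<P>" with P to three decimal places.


loops=1 perimeter=8.295

Straddling triangles (8 of 12):
  (v3,v0,v4) [++-] → (-0.4165, 0.721378, 0)–(-0.4165, 1.5155, 0)  len=0.7941
  (v3,v4,v2) [+-+] → (-0.4165, 1.5155, 0)–(-0.4165, 0.721378, 1.45148)  len=1.6545
  (v4,v0,v5) [-+-] → (-0.4165, 0.721378, 0)–(-0.4165, 0, 0)  len=0.7214
  (v4,v5,v2) [--+] → (-0.4165, 0, 2.11074)–(-0.4165, 0.721378, 1.45148)  len=0.9772
  (v5,v0,v6) [-+-] → (-0.4165, 0, 0)–(-0.4165, -0.721378, 0)  len=0.7214
  (v5,v6,v2) [--+] → (-0.4165, -0.721378, 1.45148)–(-0.4165, 0, 2.11074)  len=0.9772
  (v6,v0,v7) [-++] → (-0.4165, -0.721378, 0)–(-0.4165, -1.5155, 0)  len=0.7941
  (v6,v7,v2) [-++] → (-0.4165, -1.5155, 0)–(-0.4165, -0.721378, 1.45148)  len=1.6545

Chained into 1 loop(s):
  loop 1: 8 segments, perimeter = 8.2945
Total perimeter = 8.295


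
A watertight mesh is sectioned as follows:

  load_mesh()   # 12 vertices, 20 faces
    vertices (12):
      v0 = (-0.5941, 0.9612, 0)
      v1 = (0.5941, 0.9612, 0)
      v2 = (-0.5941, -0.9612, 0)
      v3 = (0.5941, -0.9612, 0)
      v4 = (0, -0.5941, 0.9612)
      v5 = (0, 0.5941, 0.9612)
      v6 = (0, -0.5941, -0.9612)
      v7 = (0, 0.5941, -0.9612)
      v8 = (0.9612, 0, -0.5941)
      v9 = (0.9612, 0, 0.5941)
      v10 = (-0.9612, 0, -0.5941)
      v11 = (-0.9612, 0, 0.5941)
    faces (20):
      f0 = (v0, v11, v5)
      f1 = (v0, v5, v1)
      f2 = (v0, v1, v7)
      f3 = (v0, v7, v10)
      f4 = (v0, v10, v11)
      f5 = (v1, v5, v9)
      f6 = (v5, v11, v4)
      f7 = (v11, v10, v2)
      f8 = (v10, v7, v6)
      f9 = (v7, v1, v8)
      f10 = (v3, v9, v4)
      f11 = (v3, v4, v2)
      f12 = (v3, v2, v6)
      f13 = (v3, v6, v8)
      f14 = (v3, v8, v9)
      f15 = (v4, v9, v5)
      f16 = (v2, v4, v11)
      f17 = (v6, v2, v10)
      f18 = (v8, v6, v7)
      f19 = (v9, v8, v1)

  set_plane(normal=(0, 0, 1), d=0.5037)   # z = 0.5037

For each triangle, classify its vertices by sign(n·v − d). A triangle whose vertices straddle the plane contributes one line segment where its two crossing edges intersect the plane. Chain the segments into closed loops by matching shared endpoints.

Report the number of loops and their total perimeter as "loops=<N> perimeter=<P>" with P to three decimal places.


Straddling triangles (10 of 20):
  (v0,v11,v5) [-++] → (-0.905341, 0.146259, 0.5037)–(-0.282772, 0.768828, 0.5037)  len=0.8804
  (v0,v5,v1) [-+-] → (-0.282772, 0.768828, 0.5037)–(0.282772, 0.768828, 0.5037)  len=0.5655
  (v0,v10,v11) [--+] → (-0.9612, 0, 0.5037)–(-0.905341, 0.146259, 0.5037)  len=0.1566
  (v1,v5,v9) [-++] → (0.282772, 0.768828, 0.5037)–(0.905341, 0.146259, 0.5037)  len=0.8804
  (v11,v10,v2) [+--] → (-0.9612, 0, 0.5037)–(-0.905341, -0.146259, 0.5037)  len=0.1566
  (v3,v9,v4) [-++] → (0.905341, -0.146259, 0.5037)–(0.282772, -0.768828, 0.5037)  len=0.8804
  (v3,v4,v2) [-+-] → (0.282772, -0.768828, 0.5037)–(-0.282772, -0.768828, 0.5037)  len=0.5655
  (v3,v8,v9) [--+] → (0.9612, 0, 0.5037)–(0.905341, -0.146259, 0.5037)  len=0.1566
  (v2,v4,v11) [-++] → (-0.282772, -0.768828, 0.5037)–(-0.905341, -0.146259, 0.5037)  len=0.8804
  (v9,v8,v1) [+--] → (0.9612, 0, 0.5037)–(0.905341, 0.146259, 0.5037)  len=0.1566

Chained into 1 loop(s):
  loop 1: 10 segments, perimeter = 5.2791
Total perimeter = 5.279

loops=1 perimeter=5.279


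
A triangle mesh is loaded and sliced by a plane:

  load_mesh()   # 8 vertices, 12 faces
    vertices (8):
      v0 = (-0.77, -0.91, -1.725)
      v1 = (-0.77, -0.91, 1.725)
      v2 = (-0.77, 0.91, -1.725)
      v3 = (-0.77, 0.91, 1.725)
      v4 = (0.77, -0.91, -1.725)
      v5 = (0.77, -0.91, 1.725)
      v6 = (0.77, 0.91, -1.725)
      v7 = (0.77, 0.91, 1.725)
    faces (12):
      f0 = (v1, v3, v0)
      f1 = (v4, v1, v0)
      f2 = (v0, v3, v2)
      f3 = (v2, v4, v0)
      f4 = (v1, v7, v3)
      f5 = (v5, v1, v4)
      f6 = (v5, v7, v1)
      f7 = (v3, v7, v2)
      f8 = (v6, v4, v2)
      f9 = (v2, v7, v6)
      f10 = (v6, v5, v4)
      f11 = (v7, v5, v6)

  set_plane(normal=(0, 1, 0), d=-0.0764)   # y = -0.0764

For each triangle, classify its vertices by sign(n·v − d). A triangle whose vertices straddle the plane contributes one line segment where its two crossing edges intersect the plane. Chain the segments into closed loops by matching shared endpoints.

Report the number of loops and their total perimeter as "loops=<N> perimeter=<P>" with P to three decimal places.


Straddling triangles (8 of 12):
  (v1,v3,v0) [-+-] → (-0.77, -0.0764, 1.725)–(-0.77, -0.0764, -0.144824)  len=1.8698
  (v0,v3,v2) [-++] → (-0.77, -0.0764, -0.144824)–(-0.77, -0.0764, -1.725)  len=1.5802
  (v2,v4,v0) [+--] → (0.0646462, -0.0764, -1.725)–(-0.77, -0.0764, -1.725)  len=0.8346
  (v1,v7,v3) [-++] → (-0.0646462, -0.0764, 1.725)–(-0.77, -0.0764, 1.725)  len=0.7054
  (v5,v7,v1) [-+-] → (0.77, -0.0764, 1.725)–(-0.0646462, -0.0764, 1.725)  len=0.8346
  (v6,v4,v2) [+-+] → (0.77, -0.0764, -1.725)–(0.0646462, -0.0764, -1.725)  len=0.7054
  (v6,v5,v4) [+--] → (0.77, -0.0764, 0.144824)–(0.77, -0.0764, -1.725)  len=1.8698
  (v7,v5,v6) [+-+] → (0.77, -0.0764, 1.725)–(0.77, -0.0764, 0.144824)  len=1.5802

Chained into 1 loop(s):
  loop 1: 8 segments, perimeter = 9.9800
Total perimeter = 9.980

loops=1 perimeter=9.980


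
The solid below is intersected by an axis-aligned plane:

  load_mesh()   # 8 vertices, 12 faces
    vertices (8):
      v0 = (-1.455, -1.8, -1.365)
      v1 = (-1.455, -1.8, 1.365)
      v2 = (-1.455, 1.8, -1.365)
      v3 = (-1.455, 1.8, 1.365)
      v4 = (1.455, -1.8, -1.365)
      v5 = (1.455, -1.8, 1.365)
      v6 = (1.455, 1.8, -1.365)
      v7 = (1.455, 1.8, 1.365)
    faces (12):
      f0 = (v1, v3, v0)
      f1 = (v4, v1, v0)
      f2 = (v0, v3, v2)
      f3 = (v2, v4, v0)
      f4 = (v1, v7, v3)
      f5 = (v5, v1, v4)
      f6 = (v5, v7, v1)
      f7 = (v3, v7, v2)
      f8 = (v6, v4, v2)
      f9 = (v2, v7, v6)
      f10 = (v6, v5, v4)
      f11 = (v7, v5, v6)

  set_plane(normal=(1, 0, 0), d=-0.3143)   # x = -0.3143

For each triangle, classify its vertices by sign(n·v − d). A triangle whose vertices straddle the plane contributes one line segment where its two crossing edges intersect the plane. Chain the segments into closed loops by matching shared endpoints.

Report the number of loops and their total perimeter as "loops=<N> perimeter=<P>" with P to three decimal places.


loops=1 perimeter=12.660

Straddling triangles (8 of 12):
  (v4,v1,v0) [+--] → (-0.3143, -1.8, 0.294859)–(-0.3143, -1.8, -1.365)  len=1.6599
  (v2,v4,v0) [-+-] → (-0.3143, 0.388825, -1.365)–(-0.3143, -1.8, -1.365)  len=2.1888
  (v1,v7,v3) [-+-] → (-0.3143, -0.388825, 1.365)–(-0.3143, 1.8, 1.365)  len=2.1888
  (v5,v1,v4) [+-+] → (-0.3143, -1.8, 1.365)–(-0.3143, -1.8, 0.294859)  len=1.0701
  (v5,v7,v1) [++-] → (-0.3143, -0.388825, 1.365)–(-0.3143, -1.8, 1.365)  len=1.4112
  (v3,v7,v2) [-+-] → (-0.3143, 1.8, 1.365)–(-0.3143, 1.8, -0.294859)  len=1.6599
  (v6,v4,v2) [++-] → (-0.3143, 0.388825, -1.365)–(-0.3143, 1.8, -1.365)  len=1.4112
  (v2,v7,v6) [-++] → (-0.3143, 1.8, -0.294859)–(-0.3143, 1.8, -1.365)  len=1.0701

Chained into 1 loop(s):
  loop 1: 8 segments, perimeter = 12.6600
Total perimeter = 12.660
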